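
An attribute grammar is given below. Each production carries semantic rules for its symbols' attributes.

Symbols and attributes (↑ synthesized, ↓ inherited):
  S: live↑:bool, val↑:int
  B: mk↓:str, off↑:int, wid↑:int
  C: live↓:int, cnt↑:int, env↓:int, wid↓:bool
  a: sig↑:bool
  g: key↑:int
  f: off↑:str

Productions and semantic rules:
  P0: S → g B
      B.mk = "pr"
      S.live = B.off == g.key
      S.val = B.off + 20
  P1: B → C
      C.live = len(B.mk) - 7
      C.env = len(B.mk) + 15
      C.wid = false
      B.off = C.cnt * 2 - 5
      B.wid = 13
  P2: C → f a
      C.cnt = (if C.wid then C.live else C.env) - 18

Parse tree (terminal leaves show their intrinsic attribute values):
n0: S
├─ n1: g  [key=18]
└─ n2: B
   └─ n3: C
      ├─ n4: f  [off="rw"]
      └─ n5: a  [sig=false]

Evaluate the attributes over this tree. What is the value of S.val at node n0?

13

1. n1.key = 18  [terminal]
2. n2.mk = "pr"  ["pr"]
3. n3.live = -5  [len(B.mk) - 7]
4. n3.env = 17  [len(B.mk) + 15]
5. n3.wid = false  [false]
6. n4.off = "rw"  [terminal]
7. n5.sig = false  [terminal]
8. n3.cnt = -1  [(if C.wid then C.live else C.env) - 18]
9. n2.off = -7  [C.cnt * 2 - 5]
10. n2.wid = 13  [13]
11. n0.live = false  [B.off == g.key]
12. n0.val = 13  [B.off + 20]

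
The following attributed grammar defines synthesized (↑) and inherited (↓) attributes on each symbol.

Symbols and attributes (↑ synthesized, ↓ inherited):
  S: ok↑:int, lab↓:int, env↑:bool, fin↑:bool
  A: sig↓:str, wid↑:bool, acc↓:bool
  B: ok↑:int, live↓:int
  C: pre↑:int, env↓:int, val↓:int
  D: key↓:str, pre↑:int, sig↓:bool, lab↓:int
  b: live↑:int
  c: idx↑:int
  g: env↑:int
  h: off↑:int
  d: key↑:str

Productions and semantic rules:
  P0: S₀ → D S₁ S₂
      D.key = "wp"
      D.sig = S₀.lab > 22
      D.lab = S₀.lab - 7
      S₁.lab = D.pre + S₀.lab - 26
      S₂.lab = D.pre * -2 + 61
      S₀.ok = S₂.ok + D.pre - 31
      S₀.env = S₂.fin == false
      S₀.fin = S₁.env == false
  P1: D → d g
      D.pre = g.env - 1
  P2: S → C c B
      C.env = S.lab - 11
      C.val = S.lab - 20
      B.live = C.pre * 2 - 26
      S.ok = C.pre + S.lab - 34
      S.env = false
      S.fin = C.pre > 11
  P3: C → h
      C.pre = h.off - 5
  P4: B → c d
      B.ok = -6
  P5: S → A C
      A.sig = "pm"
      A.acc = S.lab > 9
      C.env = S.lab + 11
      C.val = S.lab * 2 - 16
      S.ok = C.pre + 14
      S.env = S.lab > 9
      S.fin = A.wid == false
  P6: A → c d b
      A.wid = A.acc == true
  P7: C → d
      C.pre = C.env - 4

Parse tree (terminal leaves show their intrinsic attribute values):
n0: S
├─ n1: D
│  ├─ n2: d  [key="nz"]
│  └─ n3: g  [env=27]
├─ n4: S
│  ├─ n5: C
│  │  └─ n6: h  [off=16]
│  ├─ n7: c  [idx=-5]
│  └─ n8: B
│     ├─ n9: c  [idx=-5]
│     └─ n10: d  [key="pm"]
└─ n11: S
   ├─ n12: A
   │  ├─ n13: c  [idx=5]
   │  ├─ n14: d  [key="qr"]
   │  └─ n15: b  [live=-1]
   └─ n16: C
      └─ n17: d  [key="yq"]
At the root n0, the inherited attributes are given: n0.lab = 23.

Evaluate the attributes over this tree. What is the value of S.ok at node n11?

1. n0.lab = 23  [given at root]
2. n1.key = "wp"  ["wp"]
3. n1.sig = true  [S₀.lab > 22]
4. n1.lab = 16  [S₀.lab - 7]
5. n2.key = "nz"  [terminal]
6. n3.env = 27  [terminal]
7. n1.pre = 26  [g.env - 1]
8. n4.lab = 23  [D.pre + S₀.lab - 26]
9. n5.env = 12  [S.lab - 11]
10. n5.val = 3  [S.lab - 20]
11. n6.off = 16  [terminal]
12. n5.pre = 11  [h.off - 5]
13. n7.idx = -5  [terminal]
14. n8.live = -4  [C.pre * 2 - 26]
15. n9.idx = -5  [terminal]
16. n10.key = "pm"  [terminal]
17. n8.ok = -6  [-6]
18. n4.ok = 0  [C.pre + S.lab - 34]
19. n4.env = false  [false]
20. n4.fin = false  [C.pre > 11]
21. n11.lab = 9  [D.pre * -2 + 61]
22. n12.sig = "pm"  ["pm"]
23. n12.acc = false  [S.lab > 9]
24. n13.idx = 5  [terminal]
25. n14.key = "qr"  [terminal]
26. n15.live = -1  [terminal]
27. n12.wid = false  [A.acc == true]
28. n16.env = 20  [S.lab + 11]
29. n16.val = 2  [S.lab * 2 - 16]
30. n17.key = "yq"  [terminal]
31. n16.pre = 16  [C.env - 4]
32. n11.ok = 30  [C.pre + 14]
33. n11.env = false  [S.lab > 9]
34. n11.fin = true  [A.wid == false]
35. n0.ok = 25  [S₂.ok + D.pre - 31]
36. n0.env = false  [S₂.fin == false]
37. n0.fin = true  [S₁.env == false]

30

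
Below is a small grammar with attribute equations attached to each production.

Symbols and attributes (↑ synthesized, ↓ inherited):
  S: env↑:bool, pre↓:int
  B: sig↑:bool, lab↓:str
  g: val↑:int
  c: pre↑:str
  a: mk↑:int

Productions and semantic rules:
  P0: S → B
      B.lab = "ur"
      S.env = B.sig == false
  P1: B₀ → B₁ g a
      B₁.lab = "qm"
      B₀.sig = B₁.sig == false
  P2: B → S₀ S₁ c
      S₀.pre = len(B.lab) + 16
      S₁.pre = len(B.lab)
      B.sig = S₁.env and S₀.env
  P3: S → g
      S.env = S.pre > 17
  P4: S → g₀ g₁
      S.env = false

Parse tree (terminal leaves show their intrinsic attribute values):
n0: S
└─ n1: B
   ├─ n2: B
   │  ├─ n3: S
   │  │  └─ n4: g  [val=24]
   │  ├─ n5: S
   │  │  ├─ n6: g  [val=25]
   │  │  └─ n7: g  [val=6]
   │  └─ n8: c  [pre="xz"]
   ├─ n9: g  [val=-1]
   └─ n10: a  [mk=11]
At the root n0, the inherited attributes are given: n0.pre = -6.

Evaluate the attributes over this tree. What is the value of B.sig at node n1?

true

1. n0.pre = -6  [given at root]
2. n1.lab = "ur"  ["ur"]
3. n2.lab = "qm"  ["qm"]
4. n3.pre = 18  [len(B.lab) + 16]
5. n4.val = 24  [terminal]
6. n3.env = true  [S.pre > 17]
7. n5.pre = 2  [len(B.lab)]
8. n6.val = 25  [terminal]
9. n7.val = 6  [terminal]
10. n5.env = false  [false]
11. n8.pre = "xz"  [terminal]
12. n2.sig = false  [S₁.env and S₀.env]
13. n9.val = -1  [terminal]
14. n10.mk = 11  [terminal]
15. n1.sig = true  [B₁.sig == false]
16. n0.env = false  [B.sig == false]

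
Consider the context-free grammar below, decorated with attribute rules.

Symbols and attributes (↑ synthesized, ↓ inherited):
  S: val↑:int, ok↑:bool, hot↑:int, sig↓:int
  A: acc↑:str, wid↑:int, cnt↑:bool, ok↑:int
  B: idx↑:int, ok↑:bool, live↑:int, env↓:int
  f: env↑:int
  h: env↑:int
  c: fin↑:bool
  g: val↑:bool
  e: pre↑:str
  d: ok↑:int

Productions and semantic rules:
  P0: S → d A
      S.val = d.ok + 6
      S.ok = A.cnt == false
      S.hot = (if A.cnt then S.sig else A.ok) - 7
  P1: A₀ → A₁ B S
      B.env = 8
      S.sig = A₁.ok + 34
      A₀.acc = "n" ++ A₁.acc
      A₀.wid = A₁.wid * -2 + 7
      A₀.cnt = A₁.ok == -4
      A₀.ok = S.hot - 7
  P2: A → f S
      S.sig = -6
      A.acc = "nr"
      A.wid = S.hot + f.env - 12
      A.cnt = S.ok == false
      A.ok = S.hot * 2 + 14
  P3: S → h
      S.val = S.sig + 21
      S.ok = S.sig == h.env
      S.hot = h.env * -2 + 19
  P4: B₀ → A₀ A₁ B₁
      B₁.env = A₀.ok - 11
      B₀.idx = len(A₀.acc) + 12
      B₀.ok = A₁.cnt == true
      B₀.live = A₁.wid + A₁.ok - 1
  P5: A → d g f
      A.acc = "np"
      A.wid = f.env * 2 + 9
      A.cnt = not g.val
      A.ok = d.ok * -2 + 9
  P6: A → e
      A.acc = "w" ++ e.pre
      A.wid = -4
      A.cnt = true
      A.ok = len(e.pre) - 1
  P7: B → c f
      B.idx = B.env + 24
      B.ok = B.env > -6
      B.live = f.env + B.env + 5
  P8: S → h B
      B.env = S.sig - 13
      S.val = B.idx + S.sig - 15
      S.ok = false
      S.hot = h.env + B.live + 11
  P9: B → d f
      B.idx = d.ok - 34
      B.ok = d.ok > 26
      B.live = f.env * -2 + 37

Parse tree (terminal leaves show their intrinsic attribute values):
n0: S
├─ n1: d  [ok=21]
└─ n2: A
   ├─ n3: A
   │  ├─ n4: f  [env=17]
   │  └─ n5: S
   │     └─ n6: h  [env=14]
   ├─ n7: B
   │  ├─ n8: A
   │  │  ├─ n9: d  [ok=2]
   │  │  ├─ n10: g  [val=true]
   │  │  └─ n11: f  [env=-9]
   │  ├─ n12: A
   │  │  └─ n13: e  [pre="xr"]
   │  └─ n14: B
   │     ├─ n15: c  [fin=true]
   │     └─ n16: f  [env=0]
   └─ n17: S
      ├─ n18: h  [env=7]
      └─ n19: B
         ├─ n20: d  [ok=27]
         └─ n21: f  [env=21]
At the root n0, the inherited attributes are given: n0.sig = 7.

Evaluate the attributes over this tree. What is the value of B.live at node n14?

-1

1. n0.sig = 7  [given at root]
2. n1.ok = 21  [terminal]
3. n4.env = 17  [terminal]
4. n5.sig = -6  [-6]
5. n6.env = 14  [terminal]
6. n5.val = 15  [S.sig + 21]
7. n5.ok = false  [S.sig == h.env]
8. n5.hot = -9  [h.env * -2 + 19]
9. n3.acc = "nr"  ["nr"]
10. n3.wid = -4  [S.hot + f.env - 12]
11. n3.cnt = true  [S.ok == false]
12. n3.ok = -4  [S.hot * 2 + 14]
13. n7.env = 8  [8]
14. n9.ok = 2  [terminal]
15. n10.val = true  [terminal]
16. n11.env = -9  [terminal]
17. n8.acc = "np"  ["np"]
18. n8.wid = -9  [f.env * 2 + 9]
19. n8.cnt = false  [not g.val]
20. n8.ok = 5  [d.ok * -2 + 9]
21. n13.pre = "xr"  [terminal]
22. n12.acc = "wxr"  ["w" ++ e.pre]
23. n12.wid = -4  [-4]
24. n12.cnt = true  [true]
25. n12.ok = 1  [len(e.pre) - 1]
26. n14.env = -6  [A₀.ok - 11]
27. n15.fin = true  [terminal]
28. n16.env = 0  [terminal]
29. n14.idx = 18  [B.env + 24]
30. n14.ok = false  [B.env > -6]
31. n14.live = -1  [f.env + B.env + 5]
32. n7.idx = 14  [len(A₀.acc) + 12]
33. n7.ok = true  [A₁.cnt == true]
34. n7.live = -4  [A₁.wid + A₁.ok - 1]
35. n17.sig = 30  [A₁.ok + 34]
36. n18.env = 7  [terminal]
37. n19.env = 17  [S.sig - 13]
38. n20.ok = 27  [terminal]
39. n21.env = 21  [terminal]
40. n19.idx = -7  [d.ok - 34]
41. n19.ok = true  [d.ok > 26]
42. n19.live = -5  [f.env * -2 + 37]
43. n17.val = 8  [B.idx + S.sig - 15]
44. n17.ok = false  [false]
45. n17.hot = 13  [h.env + B.live + 11]
46. n2.acc = "nnr"  ["n" ++ A₁.acc]
47. n2.wid = 15  [A₁.wid * -2 + 7]
48. n2.cnt = true  [A₁.ok == -4]
49. n2.ok = 6  [S.hot - 7]
50. n0.val = 27  [d.ok + 6]
51. n0.ok = false  [A.cnt == false]
52. n0.hot = 0  [(if A.cnt then S.sig else A.ok) - 7]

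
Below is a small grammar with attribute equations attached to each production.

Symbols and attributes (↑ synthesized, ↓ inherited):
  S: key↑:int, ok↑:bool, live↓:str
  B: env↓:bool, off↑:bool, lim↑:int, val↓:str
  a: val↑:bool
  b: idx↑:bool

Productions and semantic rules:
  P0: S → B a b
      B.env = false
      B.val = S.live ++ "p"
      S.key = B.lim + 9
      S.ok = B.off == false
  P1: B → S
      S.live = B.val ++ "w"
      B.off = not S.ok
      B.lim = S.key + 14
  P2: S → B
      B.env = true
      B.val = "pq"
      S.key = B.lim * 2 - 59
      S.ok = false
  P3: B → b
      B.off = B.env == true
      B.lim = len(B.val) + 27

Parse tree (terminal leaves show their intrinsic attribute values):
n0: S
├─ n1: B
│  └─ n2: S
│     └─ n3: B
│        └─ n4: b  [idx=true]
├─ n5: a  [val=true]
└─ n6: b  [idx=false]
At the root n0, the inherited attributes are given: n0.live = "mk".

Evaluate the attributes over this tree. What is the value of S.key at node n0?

22

1. n0.live = "mk"  [given at root]
2. n1.env = false  [false]
3. n1.val = "mkp"  [S.live ++ "p"]
4. n2.live = "mkpw"  [B.val ++ "w"]
5. n3.env = true  [true]
6. n3.val = "pq"  ["pq"]
7. n4.idx = true  [terminal]
8. n3.off = true  [B.env == true]
9. n3.lim = 29  [len(B.val) + 27]
10. n2.key = -1  [B.lim * 2 - 59]
11. n2.ok = false  [false]
12. n1.off = true  [not S.ok]
13. n1.lim = 13  [S.key + 14]
14. n5.val = true  [terminal]
15. n6.idx = false  [terminal]
16. n0.key = 22  [B.lim + 9]
17. n0.ok = false  [B.off == false]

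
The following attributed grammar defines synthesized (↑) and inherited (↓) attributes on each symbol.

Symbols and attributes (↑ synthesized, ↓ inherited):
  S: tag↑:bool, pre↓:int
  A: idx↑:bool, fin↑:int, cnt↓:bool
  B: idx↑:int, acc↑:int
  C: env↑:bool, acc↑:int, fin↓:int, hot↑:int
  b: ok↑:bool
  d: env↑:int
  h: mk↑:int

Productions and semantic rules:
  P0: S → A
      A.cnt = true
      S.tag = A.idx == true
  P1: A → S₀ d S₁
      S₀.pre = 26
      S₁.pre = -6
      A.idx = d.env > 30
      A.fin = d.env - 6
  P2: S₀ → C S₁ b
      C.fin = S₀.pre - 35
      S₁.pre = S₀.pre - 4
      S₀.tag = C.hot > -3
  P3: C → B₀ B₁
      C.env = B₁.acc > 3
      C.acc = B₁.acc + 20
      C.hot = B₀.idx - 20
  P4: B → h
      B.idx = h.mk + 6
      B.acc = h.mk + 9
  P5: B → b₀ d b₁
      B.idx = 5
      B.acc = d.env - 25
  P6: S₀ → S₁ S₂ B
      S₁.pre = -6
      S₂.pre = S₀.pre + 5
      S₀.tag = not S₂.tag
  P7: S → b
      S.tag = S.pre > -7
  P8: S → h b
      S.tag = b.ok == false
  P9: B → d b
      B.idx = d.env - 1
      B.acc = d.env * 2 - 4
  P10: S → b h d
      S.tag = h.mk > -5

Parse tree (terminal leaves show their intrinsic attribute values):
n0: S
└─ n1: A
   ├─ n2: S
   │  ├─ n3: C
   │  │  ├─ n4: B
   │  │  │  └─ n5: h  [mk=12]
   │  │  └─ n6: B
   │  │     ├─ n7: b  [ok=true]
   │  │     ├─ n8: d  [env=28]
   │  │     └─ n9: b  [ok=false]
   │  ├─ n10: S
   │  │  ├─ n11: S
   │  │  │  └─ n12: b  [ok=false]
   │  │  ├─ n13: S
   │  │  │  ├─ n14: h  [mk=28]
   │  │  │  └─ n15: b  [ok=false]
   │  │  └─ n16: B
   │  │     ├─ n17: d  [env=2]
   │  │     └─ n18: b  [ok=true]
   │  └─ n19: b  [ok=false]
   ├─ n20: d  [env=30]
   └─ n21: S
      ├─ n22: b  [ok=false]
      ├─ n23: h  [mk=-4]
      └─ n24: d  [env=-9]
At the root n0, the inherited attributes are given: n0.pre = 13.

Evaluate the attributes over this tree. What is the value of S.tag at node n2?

1. n0.pre = 13  [given at root]
2. n1.cnt = true  [true]
3. n2.pre = 26  [26]
4. n3.fin = -9  [S₀.pre - 35]
5. n5.mk = 12  [terminal]
6. n4.idx = 18  [h.mk + 6]
7. n4.acc = 21  [h.mk + 9]
8. n7.ok = true  [terminal]
9. n8.env = 28  [terminal]
10. n9.ok = false  [terminal]
11. n6.idx = 5  [5]
12. n6.acc = 3  [d.env - 25]
13. n3.env = false  [B₁.acc > 3]
14. n3.acc = 23  [B₁.acc + 20]
15. n3.hot = -2  [B₀.idx - 20]
16. n10.pre = 22  [S₀.pre - 4]
17. n11.pre = -6  [-6]
18. n12.ok = false  [terminal]
19. n11.tag = true  [S.pre > -7]
20. n13.pre = 27  [S₀.pre + 5]
21. n14.mk = 28  [terminal]
22. n15.ok = false  [terminal]
23. n13.tag = true  [b.ok == false]
24. n17.env = 2  [terminal]
25. n18.ok = true  [terminal]
26. n16.idx = 1  [d.env - 1]
27. n16.acc = 0  [d.env * 2 - 4]
28. n10.tag = false  [not S₂.tag]
29. n19.ok = false  [terminal]
30. n2.tag = true  [C.hot > -3]
31. n20.env = 30  [terminal]
32. n21.pre = -6  [-6]
33. n22.ok = false  [terminal]
34. n23.mk = -4  [terminal]
35. n24.env = -9  [terminal]
36. n21.tag = true  [h.mk > -5]
37. n1.idx = false  [d.env > 30]
38. n1.fin = 24  [d.env - 6]
39. n0.tag = false  [A.idx == true]

true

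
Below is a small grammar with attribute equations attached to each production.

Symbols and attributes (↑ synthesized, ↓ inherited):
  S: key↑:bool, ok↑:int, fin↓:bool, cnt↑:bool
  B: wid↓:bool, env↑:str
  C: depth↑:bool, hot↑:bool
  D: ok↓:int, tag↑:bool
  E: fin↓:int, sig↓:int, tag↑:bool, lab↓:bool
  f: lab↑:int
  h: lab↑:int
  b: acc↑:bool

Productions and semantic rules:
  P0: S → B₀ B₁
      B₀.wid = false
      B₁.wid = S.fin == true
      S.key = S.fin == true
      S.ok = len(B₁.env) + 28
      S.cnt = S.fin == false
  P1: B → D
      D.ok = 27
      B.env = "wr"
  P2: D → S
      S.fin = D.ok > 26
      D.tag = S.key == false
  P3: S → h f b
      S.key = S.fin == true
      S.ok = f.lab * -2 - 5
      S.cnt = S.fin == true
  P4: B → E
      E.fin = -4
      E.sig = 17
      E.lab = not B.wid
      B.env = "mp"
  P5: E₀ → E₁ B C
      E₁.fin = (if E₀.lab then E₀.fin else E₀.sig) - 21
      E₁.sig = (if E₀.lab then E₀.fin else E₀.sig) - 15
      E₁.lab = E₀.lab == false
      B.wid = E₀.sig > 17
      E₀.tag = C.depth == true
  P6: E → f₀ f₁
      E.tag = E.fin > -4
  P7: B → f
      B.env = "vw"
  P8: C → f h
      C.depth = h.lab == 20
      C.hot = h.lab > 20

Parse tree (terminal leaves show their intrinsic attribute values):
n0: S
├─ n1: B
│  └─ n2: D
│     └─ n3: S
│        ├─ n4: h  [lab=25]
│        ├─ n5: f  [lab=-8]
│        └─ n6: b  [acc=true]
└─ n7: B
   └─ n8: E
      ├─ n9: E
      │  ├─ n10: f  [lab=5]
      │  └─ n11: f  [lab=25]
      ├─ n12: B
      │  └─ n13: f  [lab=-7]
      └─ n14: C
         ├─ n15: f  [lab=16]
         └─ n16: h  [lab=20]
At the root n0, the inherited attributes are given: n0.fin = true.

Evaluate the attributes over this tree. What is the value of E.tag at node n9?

1. n0.fin = true  [given at root]
2. n1.wid = false  [false]
3. n2.ok = 27  [27]
4. n3.fin = true  [D.ok > 26]
5. n4.lab = 25  [terminal]
6. n5.lab = -8  [terminal]
7. n6.acc = true  [terminal]
8. n3.key = true  [S.fin == true]
9. n3.ok = 11  [f.lab * -2 - 5]
10. n3.cnt = true  [S.fin == true]
11. n2.tag = false  [S.key == false]
12. n1.env = "wr"  ["wr"]
13. n7.wid = true  [S.fin == true]
14. n8.fin = -4  [-4]
15. n8.sig = 17  [17]
16. n8.lab = false  [not B.wid]
17. n9.fin = -4  [(if E₀.lab then E₀.fin else E₀.sig) - 21]
18. n9.sig = 2  [(if E₀.lab then E₀.fin else E₀.sig) - 15]
19. n9.lab = true  [E₀.lab == false]
20. n10.lab = 5  [terminal]
21. n11.lab = 25  [terminal]
22. n9.tag = false  [E.fin > -4]
23. n12.wid = false  [E₀.sig > 17]
24. n13.lab = -7  [terminal]
25. n12.env = "vw"  ["vw"]
26. n15.lab = 16  [terminal]
27. n16.lab = 20  [terminal]
28. n14.depth = true  [h.lab == 20]
29. n14.hot = false  [h.lab > 20]
30. n8.tag = true  [C.depth == true]
31. n7.env = "mp"  ["mp"]
32. n0.key = true  [S.fin == true]
33. n0.ok = 30  [len(B₁.env) + 28]
34. n0.cnt = false  [S.fin == false]

false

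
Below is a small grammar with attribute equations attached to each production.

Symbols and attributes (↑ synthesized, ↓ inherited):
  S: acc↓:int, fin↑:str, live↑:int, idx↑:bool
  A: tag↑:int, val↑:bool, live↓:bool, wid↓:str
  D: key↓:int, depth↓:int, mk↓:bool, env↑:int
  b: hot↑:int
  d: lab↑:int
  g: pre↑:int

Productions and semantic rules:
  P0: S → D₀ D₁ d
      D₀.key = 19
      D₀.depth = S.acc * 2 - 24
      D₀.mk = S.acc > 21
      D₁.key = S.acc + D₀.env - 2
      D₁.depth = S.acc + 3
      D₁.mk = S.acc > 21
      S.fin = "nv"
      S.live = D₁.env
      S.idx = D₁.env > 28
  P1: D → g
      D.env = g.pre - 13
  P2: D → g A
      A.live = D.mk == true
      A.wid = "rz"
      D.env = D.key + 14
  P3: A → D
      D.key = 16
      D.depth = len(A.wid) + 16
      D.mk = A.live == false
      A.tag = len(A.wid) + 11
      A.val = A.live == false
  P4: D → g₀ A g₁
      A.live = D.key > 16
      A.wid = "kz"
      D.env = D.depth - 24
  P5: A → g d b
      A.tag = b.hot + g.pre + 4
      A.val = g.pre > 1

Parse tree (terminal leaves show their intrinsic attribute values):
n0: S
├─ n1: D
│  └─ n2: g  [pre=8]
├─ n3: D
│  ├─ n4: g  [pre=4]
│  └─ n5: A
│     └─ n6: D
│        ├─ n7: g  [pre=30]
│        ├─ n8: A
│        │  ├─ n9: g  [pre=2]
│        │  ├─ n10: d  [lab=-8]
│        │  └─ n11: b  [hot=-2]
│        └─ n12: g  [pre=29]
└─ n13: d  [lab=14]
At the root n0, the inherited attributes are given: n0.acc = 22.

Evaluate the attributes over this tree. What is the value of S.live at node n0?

1. n0.acc = 22  [given at root]
2. n1.key = 19  [19]
3. n1.depth = 20  [S.acc * 2 - 24]
4. n1.mk = true  [S.acc > 21]
5. n2.pre = 8  [terminal]
6. n1.env = -5  [g.pre - 13]
7. n3.key = 15  [S.acc + D₀.env - 2]
8. n3.depth = 25  [S.acc + 3]
9. n3.mk = true  [S.acc > 21]
10. n4.pre = 4  [terminal]
11. n5.live = true  [D.mk == true]
12. n5.wid = "rz"  ["rz"]
13. n6.key = 16  [16]
14. n6.depth = 18  [len(A.wid) + 16]
15. n6.mk = false  [A.live == false]
16. n7.pre = 30  [terminal]
17. n8.live = false  [D.key > 16]
18. n8.wid = "kz"  ["kz"]
19. n9.pre = 2  [terminal]
20. n10.lab = -8  [terminal]
21. n11.hot = -2  [terminal]
22. n8.tag = 4  [b.hot + g.pre + 4]
23. n8.val = true  [g.pre > 1]
24. n12.pre = 29  [terminal]
25. n6.env = -6  [D.depth - 24]
26. n5.tag = 13  [len(A.wid) + 11]
27. n5.val = false  [A.live == false]
28. n3.env = 29  [D.key + 14]
29. n13.lab = 14  [terminal]
30. n0.fin = "nv"  ["nv"]
31. n0.live = 29  [D₁.env]
32. n0.idx = true  [D₁.env > 28]

29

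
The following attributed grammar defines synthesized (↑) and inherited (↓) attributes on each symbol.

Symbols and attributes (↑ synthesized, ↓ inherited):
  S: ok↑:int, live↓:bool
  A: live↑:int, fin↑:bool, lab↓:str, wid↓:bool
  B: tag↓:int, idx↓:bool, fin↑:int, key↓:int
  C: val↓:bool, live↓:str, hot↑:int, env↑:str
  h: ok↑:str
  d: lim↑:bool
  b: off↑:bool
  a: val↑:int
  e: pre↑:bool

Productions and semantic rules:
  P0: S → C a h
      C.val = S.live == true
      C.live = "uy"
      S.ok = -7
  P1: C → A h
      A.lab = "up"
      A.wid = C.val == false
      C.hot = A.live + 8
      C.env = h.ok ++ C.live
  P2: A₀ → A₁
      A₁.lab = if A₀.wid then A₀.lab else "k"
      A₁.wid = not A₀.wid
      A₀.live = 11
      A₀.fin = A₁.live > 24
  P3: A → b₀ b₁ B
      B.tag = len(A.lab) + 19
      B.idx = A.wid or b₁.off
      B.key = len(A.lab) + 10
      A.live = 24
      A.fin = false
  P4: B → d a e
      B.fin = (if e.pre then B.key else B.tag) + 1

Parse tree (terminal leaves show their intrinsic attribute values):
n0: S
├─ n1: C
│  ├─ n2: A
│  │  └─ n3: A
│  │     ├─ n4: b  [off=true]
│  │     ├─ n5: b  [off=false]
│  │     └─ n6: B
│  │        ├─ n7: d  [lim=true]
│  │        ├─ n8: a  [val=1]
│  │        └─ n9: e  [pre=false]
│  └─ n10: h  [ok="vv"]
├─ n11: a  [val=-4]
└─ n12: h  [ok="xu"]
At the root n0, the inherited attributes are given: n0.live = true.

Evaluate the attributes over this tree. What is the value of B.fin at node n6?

21

1. n0.live = true  [given at root]
2. n1.val = true  [S.live == true]
3. n1.live = "uy"  ["uy"]
4. n2.lab = "up"  ["up"]
5. n2.wid = false  [C.val == false]
6. n3.lab = "k"  [if A₀.wid then A₀.lab else "k"]
7. n3.wid = true  [not A₀.wid]
8. n4.off = true  [terminal]
9. n5.off = false  [terminal]
10. n6.tag = 20  [len(A.lab) + 19]
11. n6.idx = true  [A.wid or b₁.off]
12. n6.key = 11  [len(A.lab) + 10]
13. n7.lim = true  [terminal]
14. n8.val = 1  [terminal]
15. n9.pre = false  [terminal]
16. n6.fin = 21  [(if e.pre then B.key else B.tag) + 1]
17. n3.live = 24  [24]
18. n3.fin = false  [false]
19. n2.live = 11  [11]
20. n2.fin = false  [A₁.live > 24]
21. n10.ok = "vv"  [terminal]
22. n1.hot = 19  [A.live + 8]
23. n1.env = "vvuy"  [h.ok ++ C.live]
24. n11.val = -4  [terminal]
25. n12.ok = "xu"  [terminal]
26. n0.ok = -7  [-7]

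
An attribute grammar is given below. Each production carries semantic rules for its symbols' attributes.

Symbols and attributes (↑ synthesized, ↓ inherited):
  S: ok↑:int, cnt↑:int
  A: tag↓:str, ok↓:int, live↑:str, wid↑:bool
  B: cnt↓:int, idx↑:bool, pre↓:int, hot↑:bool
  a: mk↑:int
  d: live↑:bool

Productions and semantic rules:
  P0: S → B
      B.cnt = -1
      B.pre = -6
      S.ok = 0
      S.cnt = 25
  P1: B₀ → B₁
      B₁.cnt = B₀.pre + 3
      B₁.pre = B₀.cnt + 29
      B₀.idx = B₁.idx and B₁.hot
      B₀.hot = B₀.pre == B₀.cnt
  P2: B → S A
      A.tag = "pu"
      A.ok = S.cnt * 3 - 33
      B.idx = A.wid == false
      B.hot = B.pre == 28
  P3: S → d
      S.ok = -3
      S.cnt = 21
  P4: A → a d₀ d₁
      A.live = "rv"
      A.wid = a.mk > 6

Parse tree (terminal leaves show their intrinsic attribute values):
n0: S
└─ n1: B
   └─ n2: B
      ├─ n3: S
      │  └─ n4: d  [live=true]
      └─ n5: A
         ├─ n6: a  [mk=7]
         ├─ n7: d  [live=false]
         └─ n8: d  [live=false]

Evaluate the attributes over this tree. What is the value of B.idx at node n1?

false

1. n1.cnt = -1  [-1]
2. n1.pre = -6  [-6]
3. n2.cnt = -3  [B₀.pre + 3]
4. n2.pre = 28  [B₀.cnt + 29]
5. n4.live = true  [terminal]
6. n3.ok = -3  [-3]
7. n3.cnt = 21  [21]
8. n5.tag = "pu"  ["pu"]
9. n5.ok = 30  [S.cnt * 3 - 33]
10. n6.mk = 7  [terminal]
11. n7.live = false  [terminal]
12. n8.live = false  [terminal]
13. n5.live = "rv"  ["rv"]
14. n5.wid = true  [a.mk > 6]
15. n2.idx = false  [A.wid == false]
16. n2.hot = true  [B.pre == 28]
17. n1.idx = false  [B₁.idx and B₁.hot]
18. n1.hot = false  [B₀.pre == B₀.cnt]
19. n0.ok = 0  [0]
20. n0.cnt = 25  [25]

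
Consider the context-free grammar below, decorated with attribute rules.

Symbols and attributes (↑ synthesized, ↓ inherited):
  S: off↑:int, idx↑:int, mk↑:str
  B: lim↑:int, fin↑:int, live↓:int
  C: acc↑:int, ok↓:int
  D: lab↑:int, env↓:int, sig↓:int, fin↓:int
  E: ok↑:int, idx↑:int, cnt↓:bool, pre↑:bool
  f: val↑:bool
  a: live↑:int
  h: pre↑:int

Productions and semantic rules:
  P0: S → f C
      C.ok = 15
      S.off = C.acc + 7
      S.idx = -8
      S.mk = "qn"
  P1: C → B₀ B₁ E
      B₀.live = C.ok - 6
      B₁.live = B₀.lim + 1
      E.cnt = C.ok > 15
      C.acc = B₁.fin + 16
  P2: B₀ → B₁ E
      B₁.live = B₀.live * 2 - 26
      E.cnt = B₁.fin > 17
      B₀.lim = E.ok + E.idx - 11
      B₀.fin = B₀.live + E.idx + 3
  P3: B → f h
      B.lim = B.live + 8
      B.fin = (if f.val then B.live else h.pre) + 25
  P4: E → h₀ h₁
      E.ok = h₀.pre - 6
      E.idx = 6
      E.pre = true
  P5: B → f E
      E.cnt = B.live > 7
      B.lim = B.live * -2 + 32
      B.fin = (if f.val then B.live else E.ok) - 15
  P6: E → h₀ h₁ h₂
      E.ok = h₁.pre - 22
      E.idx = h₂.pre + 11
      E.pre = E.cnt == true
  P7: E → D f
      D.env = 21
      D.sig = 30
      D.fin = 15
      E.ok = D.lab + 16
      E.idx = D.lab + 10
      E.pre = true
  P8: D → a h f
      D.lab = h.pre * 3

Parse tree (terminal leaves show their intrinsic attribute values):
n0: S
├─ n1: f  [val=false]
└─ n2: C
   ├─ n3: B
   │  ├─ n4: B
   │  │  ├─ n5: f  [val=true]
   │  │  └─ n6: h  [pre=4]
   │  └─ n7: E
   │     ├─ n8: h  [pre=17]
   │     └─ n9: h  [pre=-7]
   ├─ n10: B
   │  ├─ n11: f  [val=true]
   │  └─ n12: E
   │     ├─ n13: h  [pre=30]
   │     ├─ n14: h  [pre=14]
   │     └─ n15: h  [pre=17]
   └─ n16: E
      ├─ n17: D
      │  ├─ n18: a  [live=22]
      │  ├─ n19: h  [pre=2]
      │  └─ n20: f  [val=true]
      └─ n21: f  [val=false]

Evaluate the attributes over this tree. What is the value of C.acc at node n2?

8

1. n1.val = false  [terminal]
2. n2.ok = 15  [15]
3. n3.live = 9  [C.ok - 6]
4. n4.live = -8  [B₀.live * 2 - 26]
5. n5.val = true  [terminal]
6. n6.pre = 4  [terminal]
7. n4.lim = 0  [B.live + 8]
8. n4.fin = 17  [(if f.val then B.live else h.pre) + 25]
9. n7.cnt = false  [B₁.fin > 17]
10. n8.pre = 17  [terminal]
11. n9.pre = -7  [terminal]
12. n7.ok = 11  [h₀.pre - 6]
13. n7.idx = 6  [6]
14. n7.pre = true  [true]
15. n3.lim = 6  [E.ok + E.idx - 11]
16. n3.fin = 18  [B₀.live + E.idx + 3]
17. n10.live = 7  [B₀.lim + 1]
18. n11.val = true  [terminal]
19. n12.cnt = false  [B.live > 7]
20. n13.pre = 30  [terminal]
21. n14.pre = 14  [terminal]
22. n15.pre = 17  [terminal]
23. n12.ok = -8  [h₁.pre - 22]
24. n12.idx = 28  [h₂.pre + 11]
25. n12.pre = false  [E.cnt == true]
26. n10.lim = 18  [B.live * -2 + 32]
27. n10.fin = -8  [(if f.val then B.live else E.ok) - 15]
28. n16.cnt = false  [C.ok > 15]
29. n17.env = 21  [21]
30. n17.sig = 30  [30]
31. n17.fin = 15  [15]
32. n18.live = 22  [terminal]
33. n19.pre = 2  [terminal]
34. n20.val = true  [terminal]
35. n17.lab = 6  [h.pre * 3]
36. n21.val = false  [terminal]
37. n16.ok = 22  [D.lab + 16]
38. n16.idx = 16  [D.lab + 10]
39. n16.pre = true  [true]
40. n2.acc = 8  [B₁.fin + 16]
41. n0.off = 15  [C.acc + 7]
42. n0.idx = -8  [-8]
43. n0.mk = "qn"  ["qn"]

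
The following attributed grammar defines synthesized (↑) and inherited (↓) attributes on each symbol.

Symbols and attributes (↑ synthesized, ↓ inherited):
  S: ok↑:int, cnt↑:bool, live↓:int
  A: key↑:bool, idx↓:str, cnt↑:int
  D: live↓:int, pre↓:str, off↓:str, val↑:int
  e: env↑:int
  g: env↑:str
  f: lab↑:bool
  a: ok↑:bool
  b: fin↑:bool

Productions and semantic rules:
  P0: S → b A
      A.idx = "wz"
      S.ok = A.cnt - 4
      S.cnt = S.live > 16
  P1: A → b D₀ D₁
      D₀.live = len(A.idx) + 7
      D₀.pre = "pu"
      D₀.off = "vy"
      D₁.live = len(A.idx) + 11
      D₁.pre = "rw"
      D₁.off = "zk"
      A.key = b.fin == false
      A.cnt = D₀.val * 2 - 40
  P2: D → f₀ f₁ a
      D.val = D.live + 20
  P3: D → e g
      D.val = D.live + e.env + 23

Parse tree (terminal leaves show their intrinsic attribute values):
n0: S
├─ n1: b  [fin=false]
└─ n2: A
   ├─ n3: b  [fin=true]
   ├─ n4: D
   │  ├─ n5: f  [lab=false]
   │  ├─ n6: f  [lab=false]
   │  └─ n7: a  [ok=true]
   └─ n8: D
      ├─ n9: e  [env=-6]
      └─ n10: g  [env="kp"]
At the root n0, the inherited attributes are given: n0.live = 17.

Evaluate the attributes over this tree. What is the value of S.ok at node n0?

14

1. n0.live = 17  [given at root]
2. n1.fin = false  [terminal]
3. n2.idx = "wz"  ["wz"]
4. n3.fin = true  [terminal]
5. n4.live = 9  [len(A.idx) + 7]
6. n4.pre = "pu"  ["pu"]
7. n4.off = "vy"  ["vy"]
8. n5.lab = false  [terminal]
9. n6.lab = false  [terminal]
10. n7.ok = true  [terminal]
11. n4.val = 29  [D.live + 20]
12. n8.live = 13  [len(A.idx) + 11]
13. n8.pre = "rw"  ["rw"]
14. n8.off = "zk"  ["zk"]
15. n9.env = -6  [terminal]
16. n10.env = "kp"  [terminal]
17. n8.val = 30  [D.live + e.env + 23]
18. n2.key = false  [b.fin == false]
19. n2.cnt = 18  [D₀.val * 2 - 40]
20. n0.ok = 14  [A.cnt - 4]
21. n0.cnt = true  [S.live > 16]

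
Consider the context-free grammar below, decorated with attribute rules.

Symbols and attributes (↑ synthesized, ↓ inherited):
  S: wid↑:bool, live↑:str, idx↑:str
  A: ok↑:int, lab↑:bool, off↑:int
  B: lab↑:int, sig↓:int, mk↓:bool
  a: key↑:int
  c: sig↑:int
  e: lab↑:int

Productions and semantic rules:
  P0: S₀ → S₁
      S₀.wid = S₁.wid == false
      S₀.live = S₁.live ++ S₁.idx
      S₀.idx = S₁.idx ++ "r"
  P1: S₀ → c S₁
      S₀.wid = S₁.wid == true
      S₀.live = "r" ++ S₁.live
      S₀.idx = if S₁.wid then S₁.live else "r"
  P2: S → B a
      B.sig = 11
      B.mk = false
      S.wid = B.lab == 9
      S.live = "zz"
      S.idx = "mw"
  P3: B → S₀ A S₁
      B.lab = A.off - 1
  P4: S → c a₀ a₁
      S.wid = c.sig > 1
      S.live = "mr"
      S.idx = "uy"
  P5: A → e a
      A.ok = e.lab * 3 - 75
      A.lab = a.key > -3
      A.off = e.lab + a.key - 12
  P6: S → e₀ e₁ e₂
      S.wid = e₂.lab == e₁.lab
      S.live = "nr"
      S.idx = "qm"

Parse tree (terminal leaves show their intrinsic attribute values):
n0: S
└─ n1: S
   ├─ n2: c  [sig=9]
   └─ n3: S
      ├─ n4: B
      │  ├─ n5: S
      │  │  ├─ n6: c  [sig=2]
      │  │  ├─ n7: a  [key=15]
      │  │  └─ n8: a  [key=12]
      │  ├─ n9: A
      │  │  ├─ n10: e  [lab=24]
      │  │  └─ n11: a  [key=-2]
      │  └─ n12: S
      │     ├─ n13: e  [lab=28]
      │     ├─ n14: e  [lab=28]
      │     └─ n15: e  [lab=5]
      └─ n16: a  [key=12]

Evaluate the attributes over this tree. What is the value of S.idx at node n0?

1. n2.sig = 9  [terminal]
2. n4.sig = 11  [11]
3. n4.mk = false  [false]
4. n6.sig = 2  [terminal]
5. n7.key = 15  [terminal]
6. n8.key = 12  [terminal]
7. n5.wid = true  [c.sig > 1]
8. n5.live = "mr"  ["mr"]
9. n5.idx = "uy"  ["uy"]
10. n10.lab = 24  [terminal]
11. n11.key = -2  [terminal]
12. n9.ok = -3  [e.lab * 3 - 75]
13. n9.lab = true  [a.key > -3]
14. n9.off = 10  [e.lab + a.key - 12]
15. n13.lab = 28  [terminal]
16. n14.lab = 28  [terminal]
17. n15.lab = 5  [terminal]
18. n12.wid = false  [e₂.lab == e₁.lab]
19. n12.live = "nr"  ["nr"]
20. n12.idx = "qm"  ["qm"]
21. n4.lab = 9  [A.off - 1]
22. n16.key = 12  [terminal]
23. n3.wid = true  [B.lab == 9]
24. n3.live = "zz"  ["zz"]
25. n3.idx = "mw"  ["mw"]
26. n1.wid = true  [S₁.wid == true]
27. n1.live = "rzz"  ["r" ++ S₁.live]
28. n1.idx = "zz"  [if S₁.wid then S₁.live else "r"]
29. n0.wid = false  [S₁.wid == false]
30. n0.live = "rzzzz"  [S₁.live ++ S₁.idx]
31. n0.idx = "zzr"  [S₁.idx ++ "r"]

"zzr"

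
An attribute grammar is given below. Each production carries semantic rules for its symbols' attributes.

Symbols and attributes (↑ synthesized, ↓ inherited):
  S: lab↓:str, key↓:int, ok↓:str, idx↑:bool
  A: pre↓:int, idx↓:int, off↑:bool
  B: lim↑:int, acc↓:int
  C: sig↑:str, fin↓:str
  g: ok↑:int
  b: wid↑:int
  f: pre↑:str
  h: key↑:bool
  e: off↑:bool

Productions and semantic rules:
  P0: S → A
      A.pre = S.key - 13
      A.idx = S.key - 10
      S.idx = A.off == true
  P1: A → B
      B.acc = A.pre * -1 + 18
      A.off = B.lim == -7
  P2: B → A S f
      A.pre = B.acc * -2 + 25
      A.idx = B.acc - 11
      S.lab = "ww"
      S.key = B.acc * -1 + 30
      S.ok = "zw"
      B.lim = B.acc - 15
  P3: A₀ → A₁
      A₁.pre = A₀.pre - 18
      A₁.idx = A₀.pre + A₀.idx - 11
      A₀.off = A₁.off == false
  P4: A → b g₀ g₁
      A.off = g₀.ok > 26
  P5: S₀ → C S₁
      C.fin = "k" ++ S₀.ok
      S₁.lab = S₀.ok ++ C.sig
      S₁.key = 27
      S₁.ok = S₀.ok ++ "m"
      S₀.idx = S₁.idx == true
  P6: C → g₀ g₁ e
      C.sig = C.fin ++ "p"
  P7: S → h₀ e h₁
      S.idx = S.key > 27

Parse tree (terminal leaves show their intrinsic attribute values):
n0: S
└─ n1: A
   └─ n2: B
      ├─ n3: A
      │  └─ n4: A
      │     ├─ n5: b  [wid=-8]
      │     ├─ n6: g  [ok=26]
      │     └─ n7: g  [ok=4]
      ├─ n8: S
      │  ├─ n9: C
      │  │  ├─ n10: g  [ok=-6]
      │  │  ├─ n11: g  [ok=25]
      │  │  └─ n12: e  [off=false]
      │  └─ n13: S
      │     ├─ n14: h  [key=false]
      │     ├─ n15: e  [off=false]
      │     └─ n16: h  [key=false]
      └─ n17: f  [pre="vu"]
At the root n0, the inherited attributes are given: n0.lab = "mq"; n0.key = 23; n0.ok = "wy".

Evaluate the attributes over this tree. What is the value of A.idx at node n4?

1. n0.lab = "mq"  [given at root]
2. n0.key = 23  [given at root]
3. n0.ok = "wy"  [given at root]
4. n1.pre = 10  [S.key - 13]
5. n1.idx = 13  [S.key - 10]
6. n2.acc = 8  [A.pre * -1 + 18]
7. n3.pre = 9  [B.acc * -2 + 25]
8. n3.idx = -3  [B.acc - 11]
9. n4.pre = -9  [A₀.pre - 18]
10. n4.idx = -5  [A₀.pre + A₀.idx - 11]
11. n5.wid = -8  [terminal]
12. n6.ok = 26  [terminal]
13. n7.ok = 4  [terminal]
14. n4.off = false  [g₀.ok > 26]
15. n3.off = true  [A₁.off == false]
16. n8.lab = "ww"  ["ww"]
17. n8.key = 22  [B.acc * -1 + 30]
18. n8.ok = "zw"  ["zw"]
19. n9.fin = "kzw"  ["k" ++ S₀.ok]
20. n10.ok = -6  [terminal]
21. n11.ok = 25  [terminal]
22. n12.off = false  [terminal]
23. n9.sig = "kzwp"  [C.fin ++ "p"]
24. n13.lab = "zwkzwp"  [S₀.ok ++ C.sig]
25. n13.key = 27  [27]
26. n13.ok = "zwm"  [S₀.ok ++ "m"]
27. n14.key = false  [terminal]
28. n15.off = false  [terminal]
29. n16.key = false  [terminal]
30. n13.idx = false  [S.key > 27]
31. n8.idx = false  [S₁.idx == true]
32. n17.pre = "vu"  [terminal]
33. n2.lim = -7  [B.acc - 15]
34. n1.off = true  [B.lim == -7]
35. n0.idx = true  [A.off == true]

-5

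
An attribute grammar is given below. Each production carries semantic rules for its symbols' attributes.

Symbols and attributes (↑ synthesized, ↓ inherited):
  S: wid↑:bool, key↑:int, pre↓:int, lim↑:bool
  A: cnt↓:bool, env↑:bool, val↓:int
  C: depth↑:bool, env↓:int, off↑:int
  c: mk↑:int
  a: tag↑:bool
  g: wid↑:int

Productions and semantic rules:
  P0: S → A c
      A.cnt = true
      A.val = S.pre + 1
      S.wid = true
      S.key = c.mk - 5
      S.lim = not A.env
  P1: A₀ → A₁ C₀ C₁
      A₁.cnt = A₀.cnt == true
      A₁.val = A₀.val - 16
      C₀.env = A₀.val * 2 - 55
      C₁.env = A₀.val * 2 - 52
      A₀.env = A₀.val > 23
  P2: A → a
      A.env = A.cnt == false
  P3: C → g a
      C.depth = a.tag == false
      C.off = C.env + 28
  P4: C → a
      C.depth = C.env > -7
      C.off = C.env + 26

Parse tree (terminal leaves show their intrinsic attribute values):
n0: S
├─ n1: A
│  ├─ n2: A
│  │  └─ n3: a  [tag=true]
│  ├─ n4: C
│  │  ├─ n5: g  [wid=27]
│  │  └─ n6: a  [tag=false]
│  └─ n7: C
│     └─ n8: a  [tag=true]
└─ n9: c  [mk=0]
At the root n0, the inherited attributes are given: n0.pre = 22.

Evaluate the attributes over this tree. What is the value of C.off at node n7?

20

1. n0.pre = 22  [given at root]
2. n1.cnt = true  [true]
3. n1.val = 23  [S.pre + 1]
4. n2.cnt = true  [A₀.cnt == true]
5. n2.val = 7  [A₀.val - 16]
6. n3.tag = true  [terminal]
7. n2.env = false  [A.cnt == false]
8. n4.env = -9  [A₀.val * 2 - 55]
9. n5.wid = 27  [terminal]
10. n6.tag = false  [terminal]
11. n4.depth = true  [a.tag == false]
12. n4.off = 19  [C.env + 28]
13. n7.env = -6  [A₀.val * 2 - 52]
14. n8.tag = true  [terminal]
15. n7.depth = true  [C.env > -7]
16. n7.off = 20  [C.env + 26]
17. n1.env = false  [A₀.val > 23]
18. n9.mk = 0  [terminal]
19. n0.wid = true  [true]
20. n0.key = -5  [c.mk - 5]
21. n0.lim = true  [not A.env]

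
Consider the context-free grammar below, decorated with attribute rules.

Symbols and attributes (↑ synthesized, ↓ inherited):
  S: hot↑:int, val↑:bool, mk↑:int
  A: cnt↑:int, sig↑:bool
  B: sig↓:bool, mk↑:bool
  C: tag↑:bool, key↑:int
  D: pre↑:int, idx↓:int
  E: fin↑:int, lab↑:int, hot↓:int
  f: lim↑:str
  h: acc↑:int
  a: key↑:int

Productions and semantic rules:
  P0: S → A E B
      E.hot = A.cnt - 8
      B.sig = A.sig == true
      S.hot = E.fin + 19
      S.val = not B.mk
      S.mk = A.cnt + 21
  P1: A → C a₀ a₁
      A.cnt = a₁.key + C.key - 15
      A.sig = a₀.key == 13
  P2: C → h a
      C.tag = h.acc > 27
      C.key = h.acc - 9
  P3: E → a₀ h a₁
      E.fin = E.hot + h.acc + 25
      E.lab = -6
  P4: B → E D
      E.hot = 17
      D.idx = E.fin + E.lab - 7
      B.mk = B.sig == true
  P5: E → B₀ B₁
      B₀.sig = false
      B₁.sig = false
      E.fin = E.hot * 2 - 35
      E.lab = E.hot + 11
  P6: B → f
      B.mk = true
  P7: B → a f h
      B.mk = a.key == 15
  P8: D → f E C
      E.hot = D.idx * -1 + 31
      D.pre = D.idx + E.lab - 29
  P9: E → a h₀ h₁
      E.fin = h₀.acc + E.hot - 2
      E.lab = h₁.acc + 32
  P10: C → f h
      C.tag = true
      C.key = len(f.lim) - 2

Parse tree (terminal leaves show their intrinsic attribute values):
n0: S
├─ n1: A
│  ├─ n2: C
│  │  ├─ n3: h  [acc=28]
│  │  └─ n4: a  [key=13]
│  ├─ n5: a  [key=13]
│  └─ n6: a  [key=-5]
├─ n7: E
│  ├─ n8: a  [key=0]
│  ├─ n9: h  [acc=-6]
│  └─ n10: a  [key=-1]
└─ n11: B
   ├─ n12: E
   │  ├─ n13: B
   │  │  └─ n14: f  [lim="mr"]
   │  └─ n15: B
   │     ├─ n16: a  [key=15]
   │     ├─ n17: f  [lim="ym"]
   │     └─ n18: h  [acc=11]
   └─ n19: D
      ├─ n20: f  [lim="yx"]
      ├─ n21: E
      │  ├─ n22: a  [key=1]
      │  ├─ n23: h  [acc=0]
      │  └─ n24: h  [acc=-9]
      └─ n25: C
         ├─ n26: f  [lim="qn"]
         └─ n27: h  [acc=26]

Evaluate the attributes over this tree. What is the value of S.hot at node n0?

1. n3.acc = 28  [terminal]
2. n4.key = 13  [terminal]
3. n2.tag = true  [h.acc > 27]
4. n2.key = 19  [h.acc - 9]
5. n5.key = 13  [terminal]
6. n6.key = -5  [terminal]
7. n1.cnt = -1  [a₁.key + C.key - 15]
8. n1.sig = true  [a₀.key == 13]
9. n7.hot = -9  [A.cnt - 8]
10. n8.key = 0  [terminal]
11. n9.acc = -6  [terminal]
12. n10.key = -1  [terminal]
13. n7.fin = 10  [E.hot + h.acc + 25]
14. n7.lab = -6  [-6]
15. n11.sig = true  [A.sig == true]
16. n12.hot = 17  [17]
17. n13.sig = false  [false]
18. n14.lim = "mr"  [terminal]
19. n13.mk = true  [true]
20. n15.sig = false  [false]
21. n16.key = 15  [terminal]
22. n17.lim = "ym"  [terminal]
23. n18.acc = 11  [terminal]
24. n15.mk = true  [a.key == 15]
25. n12.fin = -1  [E.hot * 2 - 35]
26. n12.lab = 28  [E.hot + 11]
27. n19.idx = 20  [E.fin + E.lab - 7]
28. n20.lim = "yx"  [terminal]
29. n21.hot = 11  [D.idx * -1 + 31]
30. n22.key = 1  [terminal]
31. n23.acc = 0  [terminal]
32. n24.acc = -9  [terminal]
33. n21.fin = 9  [h₀.acc + E.hot - 2]
34. n21.lab = 23  [h₁.acc + 32]
35. n26.lim = "qn"  [terminal]
36. n27.acc = 26  [terminal]
37. n25.tag = true  [true]
38. n25.key = 0  [len(f.lim) - 2]
39. n19.pre = 14  [D.idx + E.lab - 29]
40. n11.mk = true  [B.sig == true]
41. n0.hot = 29  [E.fin + 19]
42. n0.val = false  [not B.mk]
43. n0.mk = 20  [A.cnt + 21]

29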